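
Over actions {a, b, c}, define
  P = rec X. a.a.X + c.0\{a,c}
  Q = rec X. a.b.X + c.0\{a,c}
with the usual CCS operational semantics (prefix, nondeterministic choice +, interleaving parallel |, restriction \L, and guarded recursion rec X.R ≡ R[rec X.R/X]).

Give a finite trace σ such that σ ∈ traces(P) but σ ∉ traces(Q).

LTS(P): 3 reachable states
  u0 = rec X. a.a.X + c.0\{a,c} → --a--▸ u1, --c--▸ u2
  u1 = a.(rec X. a.a.X + c.0\{a,c}) → --a--▸ u0
  u2 = 0\{a,c} → ·
LTS(Q): 3 reachable states
  v0 = rec X. a.b.X + c.0\{a,c} → --a--▸ v1, --c--▸ v2
  v1 = b.(rec X. a.b.X + c.0\{a,c}) → --b--▸ v0
  v2 = 0\{a,c} → ·
Executing aa from P (initial set {u0}):
  [1] a ⇒ {u1}
  [2] a ⇒ {u0}
  ✓ P
Executing aa from Q (initial set {v0}):
  [1] a ⇒ {v1}
  [2] a ⇒ no successor for Q

aa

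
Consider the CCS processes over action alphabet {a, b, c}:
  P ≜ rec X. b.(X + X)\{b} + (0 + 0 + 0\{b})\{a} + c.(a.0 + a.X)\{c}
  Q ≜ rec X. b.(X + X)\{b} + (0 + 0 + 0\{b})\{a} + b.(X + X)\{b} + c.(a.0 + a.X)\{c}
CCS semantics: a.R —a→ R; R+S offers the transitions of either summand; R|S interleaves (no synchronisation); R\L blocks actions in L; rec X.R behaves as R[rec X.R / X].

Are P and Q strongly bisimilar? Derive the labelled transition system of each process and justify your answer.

Reachable graph of P (9 states):
  p0 = rec X. b.(X + X)\{b} + (0 + 0 + 0\{b})\{a} + c.(a.0 + a.X)\{c} → ··b··> p1, ··c··> p2
  p1 = ((rec X. b.(X + X)\{b} + (0 + 0 + 0\{b})\{a} + c.(a.0 + a.X)\{c}) + (rec X. b.(X + X)\{b} + (0 + 0 + 0\{b})\{a} + c.(a.0 + a.X)\{c}))\{b} → ··c··> p3
  p2 = (a.0 + a.(rec X. b.(X + X)\{b} + (0 + 0 + 0\{b})\{a} + c.(a.0 + a.X)\{c}))\{c} → ··a··> p4, ··a··> p5
  p3 = (a.0 + a.(rec X. b.(X + X)\{b} + (0 + 0 + 0\{b})\{a} + c.(a.0 + a.X)\{c}))\{c}\{b} → ··a··> p6, ··a··> p7
  p4 = (rec X. b.(X + X)\{b} + (0 + 0 + 0\{b})\{a} + c.(a.0 + a.X)\{c})\{c} → ··b··> p8
  p5 = 0\{c} → stopped
  p6 = (rec X. b.(X + X)\{b} + (0 + 0 + 0\{b})\{a} + c.(a.0 + a.X)\{c})\{c}\{b} → stopped
  p7 = 0\{c}\{b} → stopped
  p8 = ((rec X. b.(X + X)\{b} + (0 + 0 + 0\{b})\{a} + c.(a.0 + a.X)\{c}) + (rec X. b.(X + X)\{b} + (0 + 0 + 0\{b})\{a} + c.(a.0 + a.X)\{c}))\{b}\{c} → stopped
Reachable graph of Q (9 states):
  q0 = rec X. b.(X + X)\{b} + (0 + 0 + 0\{b})\{a} + b.(X + X)\{b} + c.(a.0 + a.X)\{c} → ··b··> q1, ··c··> q2
  q1 = ((rec X. b.(X + X)\{b} + (0 + 0 + 0\{b})\{a} + b.(X + X)\{b} + c.(a.0 + a.X)\{c}) + (rec X. b.(X + X)\{b} + (0 + 0 + 0\{b})\{a} + b.(X + X)\{b} + c.(a.0 + a.X)\{c}))\{b} → ··c··> q3
  q2 = (a.0 + a.(rec X. b.(X + X)\{b} + (0 + 0 + 0\{b})\{a} + b.(X + X)\{b} + c.(a.0 + a.X)\{c}))\{c} → ··a··> q4, ··a··> q5
  q3 = (a.0 + a.(rec X. b.(X + X)\{b} + (0 + 0 + 0\{b})\{a} + b.(X + X)\{b} + c.(a.0 + a.X)\{c}))\{c}\{b} → ··a··> q6, ··a··> q7
  q4 = (rec X. b.(X + X)\{b} + (0 + 0 + 0\{b})\{a} + b.(X + X)\{b} + c.(a.0 + a.X)\{c})\{c} → ··b··> q8
  q5 = 0\{c} → stopped
  q6 = (rec X. b.(X + X)\{b} + (0 + 0 + 0\{b})\{a} + b.(X + X)\{b} + c.(a.0 + a.X)\{c})\{c}\{b} → stopped
  q7 = 0\{c}\{b} → stopped
  q8 = ((rec X. b.(X + X)\{b} + (0 + 0 + 0\{b})\{a} + b.(X + X)\{b} + c.(a.0 + a.X)\{c}) + (rec X. b.(X + X)\{b} + (0 + 0 + 0\{b})\{a} + b.(X + X)\{b} + c.(a.0 + a.X)\{c}))\{b}\{c} → stopped
Bisimilarity quotient blocks:
  B0 = {p0, q0}
  B1 = {p1, q1}
  B2 = {p3, q3}
  B3 = {p5, p6, p7, p8, q5, q6, q7, q8}
  B4 = {p2, q2}
  B5 = {p4, q4}
p0 ∈ B0, q0 ∈ B0 → same block

P ~ Q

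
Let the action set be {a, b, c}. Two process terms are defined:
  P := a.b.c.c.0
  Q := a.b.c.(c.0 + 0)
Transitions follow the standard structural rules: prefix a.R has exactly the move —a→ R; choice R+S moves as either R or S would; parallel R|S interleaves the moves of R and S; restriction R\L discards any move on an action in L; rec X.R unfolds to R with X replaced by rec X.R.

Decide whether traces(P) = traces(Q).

P's transition system — 5 states:
  u0 = a.b.c.c.0 | =a=> u1
  u1 = b.c.c.0 | =b=> u2
  u2 = c.c.0 | =c=> u3
  u3 = c.0 | =c=> u4
  u4 = 0 | ·
Q's transition system — 5 states:
  v0 = a.b.c.(c.0 + 0) | =a=> v1
  v1 = b.c.(c.0 + 0) | =b=> v2
  v2 = c.(c.0 + 0) | =c=> v3
  v3 = c.0 + 0 | =c=> v4
  v4 = 0 | ·
Bisimilarity quotient blocks:
  B0 = {u0, v0}
  B1 = {u1, v1}
  B2 = {u2, v2}
  B3 = {u3, v3}
  B4 = {u4, v4}
u0 ∈ B0, v0 ∈ B0 → same block
Bisimilar ⇒ trace-equivalent.

traces(P) = traces(Q)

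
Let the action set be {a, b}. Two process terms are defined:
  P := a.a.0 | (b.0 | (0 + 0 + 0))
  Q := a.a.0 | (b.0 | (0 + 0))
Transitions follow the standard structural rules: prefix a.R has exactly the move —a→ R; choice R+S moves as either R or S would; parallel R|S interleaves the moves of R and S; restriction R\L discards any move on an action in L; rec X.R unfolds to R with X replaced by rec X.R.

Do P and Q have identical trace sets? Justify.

trace-equivalent

Reachable graph of P (6 states):
  s0 = a.a.0 | (b.0 | (0 + 0 + 0)) ⊢ —a→ s1, —b→ s2
  s1 = a.0 | (b.0 | (0 + 0 + 0)) ⊢ —a→ s3, —b→ s4
  s2 = a.a.0 | (0 | (0 + 0 + 0)) ⊢ —a→ s4
  s3 = 0 | (b.0 | (0 + 0 + 0)) ⊢ —b→ s5
  s4 = a.0 | (0 | (0 + 0 + 0)) ⊢ —a→ s5
  s5 = 0 | (0 | (0 + 0 + 0)) ⊢ (no moves)
Reachable graph of Q (6 states):
  t0 = a.a.0 | (b.0 | (0 + 0)) ⊢ —a→ t1, —b→ t2
  t1 = a.0 | (b.0 | (0 + 0)) ⊢ —a→ t3, —b→ t4
  t2 = a.a.0 | (0 | (0 + 0)) ⊢ —a→ t4
  t3 = 0 | (b.0 | (0 + 0)) ⊢ —b→ t5
  t4 = a.0 | (0 | (0 + 0)) ⊢ —a→ t5
  t5 = 0 | (0 | (0 + 0)) ⊢ (no moves)
Coarsest stable partition (strong bisimilarity classes):
  B0 = {s0, t0}
  B1 = {s2, t2}
  B2 = {s4, t4}
  B3 = {s5, t5}
  B4 = {s1, t1}
  B5 = {s3, t3}
s0 ∈ B0, t0 ∈ B0 → same block
Bisimilar ⇒ trace-equivalent.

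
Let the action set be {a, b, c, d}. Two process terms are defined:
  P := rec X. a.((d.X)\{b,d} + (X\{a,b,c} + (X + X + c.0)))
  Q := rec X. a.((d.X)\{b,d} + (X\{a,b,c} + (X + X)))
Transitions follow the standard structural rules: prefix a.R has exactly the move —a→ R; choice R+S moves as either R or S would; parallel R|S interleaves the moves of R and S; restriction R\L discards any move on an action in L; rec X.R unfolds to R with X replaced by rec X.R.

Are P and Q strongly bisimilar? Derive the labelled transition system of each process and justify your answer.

LTS(P): 3 reachable states
  m0 = rec X. a.((d.X)\{b,d} + (X\{a,b,c} + (X + X + c.0))) :: =a=> m1
  m1 = (d.(rec X. a.((d.X)\{b,d} + (X\{a,b,c} + (X + X + c.0)))))\{b,d} + ((rec X. a.((d.X)\{b,d} + (X\{a,b,c} + (X + X + c.0))))\{a,b,c} + ((rec X. a.((d.X)\{b,d} + (X\{a,b,c} + (X + X + c.0)))) + (rec X. a.((d.X)\{b,d} + (X\{a,b,c} + (X + X + c.0)))) + c.0)) :: =a=> m1, =c=> m2
  m2 = 0 :: ∅
LTS(Q): 2 reachable states
  n0 = rec X. a.((d.X)\{b,d} + (X\{a,b,c} + (X + X))) :: =a=> n1
  n1 = (d.(rec X. a.((d.X)\{b,d} + (X\{a,b,c} + (X + X)))))\{b,d} + ((rec X. a.((d.X)\{b,d} + (X\{a,b,c} + (X + X))))\{a,b,c} + ((rec X. a.((d.X)\{b,d} + (X\{a,b,c} + (X + X)))) + (rec X. a.((d.X)\{b,d} + (X\{a,b,c} + (X + X)))))) :: =a=> n1
Coarsest stable partition (strong bisimilarity classes):
  B0 = {m0}
  B1 = {m1}
  B2 = {m2}
  B3 = {n0, n1}
m0 ∈ B0, n0 ∈ B3 → different blocks

not bisimilar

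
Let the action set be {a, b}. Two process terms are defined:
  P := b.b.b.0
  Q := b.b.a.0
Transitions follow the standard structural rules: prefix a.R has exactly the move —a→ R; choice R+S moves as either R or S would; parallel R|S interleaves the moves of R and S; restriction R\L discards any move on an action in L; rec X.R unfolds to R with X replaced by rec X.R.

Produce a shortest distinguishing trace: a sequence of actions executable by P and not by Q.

LTS(P): 4 reachable states
  p0 = b.b.b.0 :: --b--▸ p1
  p1 = b.b.0 :: --b--▸ p2
  p2 = b.0 :: --b--▸ p3
  p3 = 0 :: ∅
LTS(Q): 4 reachable states
  q0 = b.b.a.0 :: --b--▸ q1
  q1 = b.a.0 :: --b--▸ q2
  q2 = a.0 :: --a--▸ q3
  q3 = 0 :: ∅
Executing bbb from P (initial set {p0}):
  step 1 (b): {p1}
  step 2 (b): {p2}
  step 3 (b): {p3}
  — P admits the full trace.
Executing bbb from Q (initial set {q0}):
  step 1 (b): {q1}
  step 2 (b): {q2}
  step 3 (b): ∅  — Q cannot continue

bbb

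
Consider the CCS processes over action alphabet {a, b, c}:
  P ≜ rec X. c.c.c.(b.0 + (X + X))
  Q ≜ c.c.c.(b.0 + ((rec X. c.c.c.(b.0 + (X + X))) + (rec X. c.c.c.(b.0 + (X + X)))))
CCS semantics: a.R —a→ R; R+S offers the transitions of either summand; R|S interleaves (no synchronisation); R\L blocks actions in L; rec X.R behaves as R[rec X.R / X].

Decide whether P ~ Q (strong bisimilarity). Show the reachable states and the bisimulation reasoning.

P ~ Q

Reachable graph of P (5 states):
  s0 = rec X. c.c.c.(b.0 + (X + X)) | ··c··> s1
  s1 = c.c.(b.0 + ((rec X. c.c.c.(b.0 + (X + X))) + (rec X. c.c.c.(b.0 + (X + X))))) | ··c··> s2
  s2 = c.(b.0 + ((rec X. c.c.c.(b.0 + (X + X))) + (rec X. c.c.c.(b.0 + (X + X))))) | ··c··> s3
  s3 = b.0 + ((rec X. c.c.c.(b.0 + (X + X))) + (rec X. c.c.c.(b.0 + (X + X)))) | ··b··> s4, ··c··> s1
  s4 = 0 | stopped
Reachable graph of Q (5 states):
  t0 = c.c.c.(b.0 + ((rec X. c.c.c.(b.0 + (X + X))) + (rec X. c.c.c.(b.0 + (X + X))))) | ··c··> t1
  t1 = c.c.(b.0 + ((rec X. c.c.c.(b.0 + (X + X))) + (rec X. c.c.c.(b.0 + (X + X))))) | ··c··> t2
  t2 = c.(b.0 + ((rec X. c.c.c.(b.0 + (X + X))) + (rec X. c.c.c.(b.0 + (X + X))))) | ··c··> t3
  t3 = b.0 + ((rec X. c.c.c.(b.0 + (X + X))) + (rec X. c.c.c.(b.0 + (X + X)))) | ··b··> t4, ··c··> t1
  t4 = 0 | stopped
Partition-refinement fixed point:
  B0 = {s0, t0}
  B1 = {s1, t1}
  B2 = {s2, t2}
  B3 = {s3, t3}
  B4 = {s4, t4}
s0 ∈ B0, t0 ∈ B0 → same block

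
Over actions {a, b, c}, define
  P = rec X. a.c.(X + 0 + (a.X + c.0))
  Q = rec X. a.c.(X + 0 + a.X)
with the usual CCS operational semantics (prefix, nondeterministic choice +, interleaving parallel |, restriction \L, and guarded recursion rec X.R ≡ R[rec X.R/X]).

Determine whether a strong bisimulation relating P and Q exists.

Reachable graph of P (4 states):
  m0 = rec X. a.c.(X + 0 + (a.X + c.0)) ⊢ =a=> m1
  m1 = c.((rec X. a.c.(X + 0 + (a.X + c.0))) + 0 + (a.(rec X. a.c.(X + 0 + (a.X + c.0))) + c.0)) ⊢ =c=> m2
  m2 = (rec X. a.c.(X + 0 + (a.X + c.0))) + 0 + (a.(rec X. a.c.(X + 0 + (a.X + c.0))) + c.0) ⊢ =a=> m0, =a=> m1, =c=> m3
  m3 = 0 ⊢ (no moves)
Reachable graph of Q (3 states):
  n0 = rec X. a.c.(X + 0 + a.X) ⊢ =a=> n1
  n1 = c.((rec X. a.c.(X + 0 + a.X)) + 0 + a.(rec X. a.c.(X + 0 + a.X))) ⊢ =c=> n2
  n2 = (rec X. a.c.(X + 0 + a.X)) + 0 + a.(rec X. a.c.(X + 0 + a.X)) ⊢ =a=> n0, =a=> n1
Partition-refinement fixed point:
  B0 = {m0}
  B1 = {m1}
  B2 = {m2}
  B3 = {m3}
  B4 = {n0}
  B5 = {n1}
  B6 = {n2}
m0 ∈ B0, n0 ∈ B4 → different blocks

NO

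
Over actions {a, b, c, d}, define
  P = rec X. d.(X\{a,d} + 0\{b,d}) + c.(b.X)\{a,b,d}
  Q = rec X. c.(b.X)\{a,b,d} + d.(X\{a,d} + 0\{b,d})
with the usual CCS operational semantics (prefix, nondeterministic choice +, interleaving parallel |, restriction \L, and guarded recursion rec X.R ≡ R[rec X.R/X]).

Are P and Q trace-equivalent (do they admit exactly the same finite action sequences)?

trace-equivalent

P's transition system — 4 states:
  s0 = rec X. d.(X\{a,d} + 0\{b,d}) + c.(b.X)\{a,b,d} :: =c=> s1, =d=> s2
  s1 = (b.(rec X. d.(X\{a,d} + 0\{b,d}) + c.(b.X)\{a,b,d}))\{a,b,d} :: (no moves)
  s2 = (rec X. d.(X\{a,d} + 0\{b,d}) + c.(b.X)\{a,b,d})\{a,d} + 0\{b,d} :: =c=> s3
  s3 = (b.(rec X. d.(X\{a,d} + 0\{b,d}) + c.(b.X)\{a,b,d}))\{a,b,d}\{a,d} :: (no moves)
Q's transition system — 4 states:
  t0 = rec X. c.(b.X)\{a,b,d} + d.(X\{a,d} + 0\{b,d}) :: =c=> t1, =d=> t2
  t1 = (b.(rec X. c.(b.X)\{a,b,d} + d.(X\{a,d} + 0\{b,d})))\{a,b,d} :: (no moves)
  t2 = (rec X. c.(b.X)\{a,b,d} + d.(X\{a,d} + 0\{b,d}))\{a,d} + 0\{b,d} :: =c=> t3
  t3 = (b.(rec X. c.(b.X)\{a,b,d} + d.(X\{a,d} + 0\{b,d})))\{a,b,d}\{a,d} :: (no moves)
Bisimilarity quotient blocks:
  B0 = {s0, t0}
  B1 = {s1, s3, t1, t3}
  B2 = {s2, t2}
s0 ∈ B0, t0 ∈ B0 → same block
Bisimilar ⇒ trace-equivalent.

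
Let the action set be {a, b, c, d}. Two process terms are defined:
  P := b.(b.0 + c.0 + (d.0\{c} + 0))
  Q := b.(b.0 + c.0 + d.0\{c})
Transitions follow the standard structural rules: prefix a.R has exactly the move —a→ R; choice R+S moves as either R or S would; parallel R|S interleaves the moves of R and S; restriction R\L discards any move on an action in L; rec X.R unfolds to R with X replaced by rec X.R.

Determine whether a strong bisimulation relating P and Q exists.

LTS(P): 4 reachable states
  m0 = b.(b.0 + c.0 + (d.0\{c} + 0)) :: -b-> m1
  m1 = b.0 + c.0 + (d.0\{c} + 0) :: -b-> m2, -c-> m2, -d-> m3
  m2 = 0 :: ·
  m3 = 0\{c} :: ·
LTS(Q): 4 reachable states
  n0 = b.(b.0 + c.0 + d.0\{c}) :: -b-> n1
  n1 = b.0 + c.0 + d.0\{c} :: -b-> n2, -c-> n2, -d-> n3
  n2 = 0 :: ·
  n3 = 0\{c} :: ·
Coarsest stable partition (strong bisimilarity classes):
  B0 = {m0, n0}
  B1 = {m1, n1}
  B2 = {m2, m3, n2, n3}
m0 ∈ B0, n0 ∈ B0 → same block

P ~ Q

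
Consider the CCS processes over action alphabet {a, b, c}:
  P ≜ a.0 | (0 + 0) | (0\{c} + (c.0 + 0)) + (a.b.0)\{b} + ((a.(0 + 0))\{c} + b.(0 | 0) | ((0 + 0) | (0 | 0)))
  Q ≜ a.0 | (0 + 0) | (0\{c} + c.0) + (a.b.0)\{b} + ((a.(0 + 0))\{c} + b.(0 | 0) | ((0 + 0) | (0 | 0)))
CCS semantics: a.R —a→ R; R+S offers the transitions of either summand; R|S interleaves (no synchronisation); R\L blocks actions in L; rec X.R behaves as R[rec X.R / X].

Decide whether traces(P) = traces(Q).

LTS(P): 7 reachable states
  m0 = a.0 | (0 + 0) | (0\{c} + (c.0 + 0)) + (a.b.0)\{b} + ((a.(0 + 0))\{c} + b.(0 | 0) | ((0 + 0) | (0 | 0))) → --a--▸ m1, --a--▸ m2, --a--▸ m3, --b--▸ m4, --c--▸ m5
  m1 = (0 + 0)\{c} → ∅
  m2 = (b.0)\{b} → ∅
  m3 = 0 | (0 + 0) | (0\{c} + (c.0 + 0)) → --c--▸ m6
  m4 = 0 | 0 | ((0 + 0) | (0 | 0)) → ∅
  m5 = a.0 | (0 + 0) | 0 → --a--▸ m6
  m6 = 0 | (0 + 0) | 0 → ∅
LTS(Q): 7 reachable states
  n0 = a.0 | (0 + 0) | (0\{c} + c.0) + (a.b.0)\{b} + ((a.(0 + 0))\{c} + b.(0 | 0) | ((0 + 0) | (0 | 0))) → --a--▸ n1, --a--▸ n2, --a--▸ n3, --b--▸ n4, --c--▸ n5
  n1 = (0 + 0)\{c} → ∅
  n2 = (b.0)\{b} → ∅
  n3 = 0 | (0 + 0) | (0\{c} + c.0) → --c--▸ n6
  n4 = 0 | 0 | ((0 + 0) | (0 | 0)) → ∅
  n5 = a.0 | (0 + 0) | 0 → --a--▸ n6
  n6 = 0 | (0 + 0) | 0 → ∅
Partition-refinement fixed point:
  B0 = {m0, n0}
  B1 = {m1, m2, m4, m6, n1, n2, n4, n6}
  B2 = {m5, n5}
  B3 = {m3, n3}
m0 ∈ B0, n0 ∈ B0 → same block
Bisimilar ⇒ trace-equivalent.

trace-equivalent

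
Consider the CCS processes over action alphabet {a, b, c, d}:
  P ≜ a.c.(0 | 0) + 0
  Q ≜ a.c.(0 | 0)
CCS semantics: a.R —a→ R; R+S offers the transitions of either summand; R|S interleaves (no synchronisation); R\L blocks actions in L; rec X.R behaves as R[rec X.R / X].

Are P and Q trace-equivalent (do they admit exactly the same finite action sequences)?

P's transition system — 3 states:
  m0 = a.c.(0 | 0) + 0 has moves —a→ m1
  m1 = c.(0 | 0) has moves —c→ m2
  m2 = 0 | 0 has moves deadlocked
Q's transition system — 3 states:
  n0 = a.c.(0 | 0) has moves —a→ n1
  n1 = c.(0 | 0) has moves —c→ n2
  n2 = 0 | 0 has moves deadlocked
Coarsest stable partition (strong bisimilarity classes):
  B0 = {m0, n0}
  B1 = {m1, n1}
  B2 = {m2, n2}
m0 ∈ B0, n0 ∈ B0 → same block
Bisimilar ⇒ trace-equivalent.

trace-equivalent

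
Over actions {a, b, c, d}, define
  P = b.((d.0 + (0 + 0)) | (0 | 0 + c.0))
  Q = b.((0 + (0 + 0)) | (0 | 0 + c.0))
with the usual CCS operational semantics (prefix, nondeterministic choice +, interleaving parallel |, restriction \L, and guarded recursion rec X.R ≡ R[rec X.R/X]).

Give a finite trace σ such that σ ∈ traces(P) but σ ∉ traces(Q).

LTS(P): 5 reachable states
  s0 = b.((d.0 + (0 + 0)) | (0 | 0 + c.0)) has moves ··b··> s1
  s1 = (d.0 + (0 + 0)) | (0 | 0 + c.0) has moves ··c··> s2, ··d··> s3
  s2 = (d.0 + (0 + 0)) | 0 has moves ··d··> s4
  s3 = 0 | (0 | 0 + c.0) has moves ··c··> s4
  s4 = 0 | 0 has moves ∅
LTS(Q): 3 reachable states
  t0 = b.((0 + (0 + 0)) | (0 | 0 + c.0)) has moves ··b··> t1
  t1 = (0 + (0 + 0)) | (0 | 0 + c.0) has moves ··c··> t2
  t2 = (0 + (0 + 0)) | 0 has moves ∅
Run σ = ⟨bd⟩ on P: start {s0}
  [1] b ⇒ {s1}
  [2] d ⇒ {s3}
  P completes σ.
Run σ = ⟨bd⟩ on Q: start {t0}
  [1] b ⇒ {t1}
  [2] d ⇒ no successor for Q

bd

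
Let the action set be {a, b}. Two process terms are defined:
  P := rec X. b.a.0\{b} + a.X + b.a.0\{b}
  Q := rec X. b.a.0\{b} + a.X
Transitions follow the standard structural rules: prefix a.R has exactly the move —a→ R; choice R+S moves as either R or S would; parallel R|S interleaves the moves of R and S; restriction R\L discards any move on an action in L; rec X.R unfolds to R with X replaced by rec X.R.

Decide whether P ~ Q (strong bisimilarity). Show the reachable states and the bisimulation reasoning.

P ~ Q

LTS(P): 3 reachable states
  p0 = rec X. b.a.0\{b} + a.X + b.a.0\{b} has moves -a-> p0, -b-> p1
  p1 = a.0\{b} has moves -a-> p2
  p2 = 0\{b} has moves deadlocked
LTS(Q): 3 reachable states
  q0 = rec X. b.a.0\{b} + a.X has moves -a-> q0, -b-> q1
  q1 = a.0\{b} has moves -a-> q2
  q2 = 0\{b} has moves deadlocked
Coarsest stable partition (strong bisimilarity classes):
  B0 = {p0, q0}
  B1 = {p1, q1}
  B2 = {p2, q2}
p0 ∈ B0, q0 ∈ B0 → same block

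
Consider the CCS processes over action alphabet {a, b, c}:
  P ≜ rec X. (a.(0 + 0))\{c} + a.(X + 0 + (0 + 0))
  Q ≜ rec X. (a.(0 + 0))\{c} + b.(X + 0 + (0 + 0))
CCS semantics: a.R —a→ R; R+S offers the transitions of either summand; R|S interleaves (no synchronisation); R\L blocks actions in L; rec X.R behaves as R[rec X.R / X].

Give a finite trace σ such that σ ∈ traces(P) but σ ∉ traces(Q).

aa

P's transition system — 3 states:
  u0 = rec X. (a.(0 + 0))\{c} + a.(X + 0 + (0 + 0)) ⊢ -a-> u1, -a-> u2
  u1 = (0 + 0)\{c} ⊢ ∅
  u2 = (rec X. (a.(0 + 0))\{c} + a.(X + 0 + (0 + 0))) + 0 + (0 + 0) ⊢ -a-> u1, -a-> u2
Q's transition system — 3 states:
  v0 = rec X. (a.(0 + 0))\{c} + b.(X + 0 + (0 + 0)) ⊢ -a-> v1, -b-> v2
  v1 = (0 + 0)\{c} ⊢ ∅
  v2 = (rec X. (a.(0 + 0))\{c} + b.(X + 0 + (0 + 0))) + 0 + (0 + 0) ⊢ -a-> v1, -b-> v2
Executing aa from P (initial set {u0}):
  step 1 (a): {u1, u2}
  step 2 (a): {u1, u2}
  — P admits the full trace.
Executing aa from Q (initial set {v0}):
  step 1 (a): {v1}
  step 2 (a): ∅ (Q stuck)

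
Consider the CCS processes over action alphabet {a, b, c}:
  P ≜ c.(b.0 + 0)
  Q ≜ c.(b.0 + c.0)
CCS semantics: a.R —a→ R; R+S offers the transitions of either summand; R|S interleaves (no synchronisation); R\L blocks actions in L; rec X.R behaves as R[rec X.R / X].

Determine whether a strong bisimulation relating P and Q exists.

Reachable graph of P (3 states):
  u0 = c.(b.0 + 0) ⊢ -c-> u1
  u1 = b.0 + 0 ⊢ -b-> u2
  u2 = 0 ⊢ stopped
Reachable graph of Q (3 states):
  v0 = c.(b.0 + c.0) ⊢ -c-> v1
  v1 = b.0 + c.0 ⊢ -b-> v2, -c-> v2
  v2 = 0 ⊢ stopped
Bisimilarity quotient blocks:
  B0 = {u0}
  B1 = {u1}
  B2 = {u2, v2}
  B3 = {v0}
  B4 = {v1}
u0 ∈ B0, v0 ∈ B3 → different blocks

P ≁ Q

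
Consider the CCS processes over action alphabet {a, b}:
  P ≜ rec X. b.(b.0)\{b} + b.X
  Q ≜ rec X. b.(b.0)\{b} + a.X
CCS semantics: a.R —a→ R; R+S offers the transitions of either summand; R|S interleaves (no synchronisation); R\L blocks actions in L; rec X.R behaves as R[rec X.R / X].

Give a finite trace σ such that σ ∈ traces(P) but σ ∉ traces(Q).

P's transition system — 2 states:
  m0 = rec X. b.(b.0)\{b} + b.X ⊢ -b-> m0, -b-> m1
  m1 = (b.0)\{b} ⊢ (no moves)
Q's transition system — 2 states:
  n0 = rec X. b.(b.0)\{b} + a.X ⊢ -a-> n0, -b-> n1
  n1 = (b.0)\{b} ⊢ (no moves)
Trace ⟨bb⟩ through P, begin at {m0}:
  step 1 (b): {m0, m1}
  step 2 (b): {m0, m1}
  P completes σ.
Trace ⟨bb⟩ through Q, begin at {n0}:
  step 1 (b): {n1}
  step 2 (b): ∅ (Q stuck)

bb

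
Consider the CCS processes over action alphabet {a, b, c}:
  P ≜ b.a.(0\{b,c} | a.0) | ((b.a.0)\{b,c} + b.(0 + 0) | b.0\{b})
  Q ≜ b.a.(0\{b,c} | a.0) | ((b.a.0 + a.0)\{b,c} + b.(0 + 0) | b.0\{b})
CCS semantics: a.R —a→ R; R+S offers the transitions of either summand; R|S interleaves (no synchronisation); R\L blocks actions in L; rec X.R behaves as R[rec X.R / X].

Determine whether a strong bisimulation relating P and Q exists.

LTS(P): 16 reachable states
  s0 = b.a.(0\{b,c} | a.0) | ((b.a.0)\{b,c} + b.(0 + 0) | b.0\{b}) | --b--▸ s1, --b--▸ s2, --b--▸ s3
  s1 = a.(0\{b,c} | a.0) | ((b.a.0)\{b,c} + b.(0 + 0) | b.0\{b}) | --a--▸ s4, --b--▸ s5, --b--▸ s6
  s2 = b.a.(0\{b,c} | a.0) | ((0 + 0) | b.0\{b}) | --b--▸ s5, --b--▸ s7
  s3 = b.a.(0\{b,c} | a.0) | (b.(0 + 0) | 0\{b}) | --b--▸ s6, --b--▸ s7
  s4 = 0\{b,c} | a.0 | ((b.a.0)\{b,c} + b.(0 + 0) | b.0\{b}) | --a--▸ s8, --b--▸ s10, --b--▸ s9
  s5 = a.(0\{b,c} | a.0) | ((0 + 0) | b.0\{b}) | --a--▸ s9, --b--▸ s11
  s6 = a.(0\{b,c} | a.0) | (b.(0 + 0) | 0\{b}) | --a--▸ s10, --b--▸ s11
  s7 = b.a.(0\{b,c} | a.0) | ((0 + 0) | 0\{b}) | --b--▸ s11
  s8 = 0\{b,c} | 0 | ((b.a.0)\{b,c} + b.(0 + 0) | b.0\{b}) | --b--▸ s12, --b--▸ s13
  s9 = 0\{b,c} | a.0 | ((0 + 0) | b.0\{b}) | --a--▸ s12, --b--▸ s14
  s10 = 0\{b,c} | a.0 | (b.(0 + 0) | 0\{b}) | --a--▸ s13, --b--▸ s14
  s11 = a.(0\{b,c} | a.0) | ((0 + 0) | 0\{b}) | --a--▸ s14
  s12 = 0\{b,c} | 0 | ((0 + 0) | b.0\{b}) | --b--▸ s15
  s13 = 0\{b,c} | 0 | (b.(0 + 0) | 0\{b}) | --b--▸ s15
  s14 = 0\{b,c} | a.0 | ((0 + 0) | 0\{b}) | --a--▸ s15
  s15 = 0\{b,c} | 0 | ((0 + 0) | 0\{b}) | ·
LTS(Q): 20 reachable states
  t0 = b.a.(0\{b,c} | a.0) | ((b.a.0 + a.0)\{b,c} + b.(0 + 0) | b.0\{b}) | --a--▸ t1, --b--▸ t2, --b--▸ t3, --b--▸ t4
  t1 = b.a.(0\{b,c} | a.0) | 0\{b,c} | --b--▸ t5
  t2 = a.(0\{b,c} | a.0) | ((b.a.0 + a.0)\{b,c} + b.(0 + 0) | b.0\{b}) | --a--▸ t5, --a--▸ t6, --b--▸ t7, --b--▸ t8
  t3 = b.a.(0\{b,c} | a.0) | ((0 + 0) | b.0\{b}) | --b--▸ t7, --b--▸ t9
  t4 = b.a.(0\{b,c} | a.0) | (b.(0 + 0) | 0\{b}) | --b--▸ t8, --b--▸ t9
  t5 = a.(0\{b,c} | a.0) | 0\{b,c} | --a--▸ t10
  t6 = 0\{b,c} | a.0 | ((b.a.0 + a.0)\{b,c} + b.(0 + 0) | b.0\{b}) | --a--▸ t10, --a--▸ t11, --b--▸ t12, --b--▸ t13
  t7 = a.(0\{b,c} | a.0) | ((0 + 0) | b.0\{b}) | --a--▸ t12, --b--▸ t14
  t8 = a.(0\{b,c} | a.0) | (b.(0 + 0) | 0\{b}) | --a--▸ t13, --b--▸ t14
  t9 = b.a.(0\{b,c} | a.0) | ((0 + 0) | 0\{b}) | --b--▸ t14
  t10 = 0\{b,c} | a.0 | 0\{b,c} | --a--▸ t15
  t11 = 0\{b,c} | 0 | ((b.a.0 + a.0)\{b,c} + b.(0 + 0) | b.0\{b}) | --a--▸ t15, --b--▸ t16, --b--▸ t17
  t12 = 0\{b,c} | a.0 | ((0 + 0) | b.0\{b}) | --a--▸ t16, --b--▸ t18
  t13 = 0\{b,c} | a.0 | (b.(0 + 0) | 0\{b}) | --a--▸ t17, --b--▸ t18
  t14 = a.(0\{b,c} | a.0) | ((0 + 0) | 0\{b}) | --a--▸ t18
  t15 = 0\{b,c} | 0 | 0\{b,c} | ·
  t16 = 0\{b,c} | 0 | ((0 + 0) | b.0\{b}) | --b--▸ t19
  t17 = 0\{b,c} | 0 | (b.(0 + 0) | 0\{b}) | --b--▸ t19
  t18 = 0\{b,c} | a.0 | ((0 + 0) | 0\{b}) | --a--▸ t19
  t19 = 0\{b,c} | 0 | ((0 + 0) | 0\{b}) | ·
Coarsest stable partition (strong bisimilarity classes):
  B0 = {s0}
  B1 = {s1}
  B2 = {s5, s6, t7, t8}
  B3 = {s11, t14, t5}
  B4 = {s14, t10, t18}
  B5 = {s15, t15, t19}
  B6 = {s10, s9, t12, t13}
  B7 = {s12, s13, t16, t17}
  B8 = {s4}
  B9 = {s8}
  B10 = {s2, s3, t3, t4}
  B11 = {s7, t1, t9}
  B12 = {t0}
  B13 = {t2}
  B14 = {t6}
  B15 = {t11}
s0 ∈ B0, t0 ∈ B12 → different blocks

not bisimilar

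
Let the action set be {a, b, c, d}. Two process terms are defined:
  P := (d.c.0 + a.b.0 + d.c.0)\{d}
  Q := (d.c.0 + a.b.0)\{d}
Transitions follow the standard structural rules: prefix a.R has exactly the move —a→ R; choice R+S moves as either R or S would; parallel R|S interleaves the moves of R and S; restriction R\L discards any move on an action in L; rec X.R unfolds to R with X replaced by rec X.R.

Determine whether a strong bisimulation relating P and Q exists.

P's transition system — 3 states:
  p0 = (d.c.0 + a.b.0 + d.c.0)\{d} → -a-> p1
  p1 = (b.0)\{d} → -b-> p2
  p2 = 0\{d} → deadlocked
Q's transition system — 3 states:
  q0 = (d.c.0 + a.b.0)\{d} → -a-> q1
  q1 = (b.0)\{d} → -b-> q2
  q2 = 0\{d} → deadlocked
Coarsest stable partition (strong bisimilarity classes):
  B0 = {p0, q0}
  B1 = {p1, q1}
  B2 = {p2, q2}
p0 ∈ B0, q0 ∈ B0 → same block

bisimilar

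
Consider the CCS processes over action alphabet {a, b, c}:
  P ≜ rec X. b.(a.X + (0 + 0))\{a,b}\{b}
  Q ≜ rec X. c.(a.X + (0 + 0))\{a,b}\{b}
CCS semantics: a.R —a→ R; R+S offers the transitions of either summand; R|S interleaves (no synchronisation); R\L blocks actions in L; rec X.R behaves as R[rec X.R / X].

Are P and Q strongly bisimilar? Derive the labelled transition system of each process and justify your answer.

P's transition system — 2 states:
  m0 = rec X. b.(a.X + (0 + 0))\{a,b}\{b} → ··b··> m1
  m1 = (a.(rec X. b.(a.X + (0 + 0))\{a,b}\{b}) + (0 + 0))\{a,b}\{b} → (no moves)
Q's transition system — 2 states:
  n0 = rec X. c.(a.X + (0 + 0))\{a,b}\{b} → ··c··> n1
  n1 = (a.(rec X. c.(a.X + (0 + 0))\{a,b}\{b}) + (0 + 0))\{a,b}\{b} → (no moves)
Coarsest stable partition (strong bisimilarity classes):
  B0 = {m0}
  B1 = {m1, n1}
  B2 = {n0}
m0 ∈ B0, n0 ∈ B2 → different blocks

not bisimilar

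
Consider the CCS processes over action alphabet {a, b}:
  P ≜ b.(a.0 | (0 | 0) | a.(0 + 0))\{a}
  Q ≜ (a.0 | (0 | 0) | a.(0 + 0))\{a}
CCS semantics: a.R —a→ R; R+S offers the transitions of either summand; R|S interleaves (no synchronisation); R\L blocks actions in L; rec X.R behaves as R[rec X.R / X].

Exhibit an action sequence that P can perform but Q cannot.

b

P's transition system — 2 states:
  s0 = b.(a.0 | (0 | 0) | a.(0 + 0))\{a} :: =b=> s1
  s1 = (a.0 | (0 | 0) | a.(0 + 0))\{a} :: ∅
Q's transition system — 1 states:
  t0 = (a.0 | (0 | 0) | a.(0 + 0))\{a} :: ∅
Trace ⟨b⟩ through P, begin at {s0}:
  step 1 (b): {s1}
  P completes σ.
Trace ⟨b⟩ through Q, begin at {t0}:
  step 1 (b): ∅  — Q cannot continue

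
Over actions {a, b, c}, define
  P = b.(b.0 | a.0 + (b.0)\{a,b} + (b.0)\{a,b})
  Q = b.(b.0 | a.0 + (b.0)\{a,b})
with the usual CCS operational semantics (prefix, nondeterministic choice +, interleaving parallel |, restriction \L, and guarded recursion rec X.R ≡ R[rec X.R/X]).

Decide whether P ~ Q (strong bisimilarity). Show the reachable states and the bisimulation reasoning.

P's transition system — 5 states:
  m0 = b.(b.0 | a.0 + (b.0)\{a,b} + (b.0)\{a,b}) :: =b=> m1
  m1 = b.0 | a.0 + (b.0)\{a,b} + (b.0)\{a,b} :: =a=> m2, =b=> m3
  m2 = b.0 | 0 :: =b=> m4
  m3 = 0 | a.0 :: =a=> m4
  m4 = 0 | 0 :: ∅
Q's transition system — 5 states:
  n0 = b.(b.0 | a.0 + (b.0)\{a,b}) :: =b=> n1
  n1 = b.0 | a.0 + (b.0)\{a,b} :: =a=> n2, =b=> n3
  n2 = b.0 | 0 :: =b=> n4
  n3 = 0 | a.0 :: =a=> n4
  n4 = 0 | 0 :: ∅
Partition-refinement fixed point:
  B0 = {m0, n0}
  B1 = {m1, n1}
  B2 = {m3, n3}
  B3 = {m4, n4}
  B4 = {m2, n2}
m0 ∈ B0, n0 ∈ B0 → same block

P ~ Q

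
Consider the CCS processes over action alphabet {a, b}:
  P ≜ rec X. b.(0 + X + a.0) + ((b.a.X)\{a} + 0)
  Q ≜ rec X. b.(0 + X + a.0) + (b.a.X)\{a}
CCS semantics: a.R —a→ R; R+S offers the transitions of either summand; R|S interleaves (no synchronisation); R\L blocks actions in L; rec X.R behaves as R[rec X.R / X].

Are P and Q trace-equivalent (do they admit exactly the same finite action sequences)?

LTS(P): 4 reachable states
  m0 = rec X. b.(0 + X + a.0) + ((b.a.X)\{a} + 0) ⊢ ··b··> m1, ··b··> m2
  m1 = (a.(rec X. b.(0 + X + a.0) + ((b.a.X)\{a} + 0)))\{a} ⊢ ∅
  m2 = 0 + (rec X. b.(0 + X + a.0) + ((b.a.X)\{a} + 0)) + a.0 ⊢ ··a··> m3, ··b··> m1, ··b··> m2
  m3 = 0 ⊢ ∅
LTS(Q): 4 reachable states
  n0 = rec X. b.(0 + X + a.0) + (b.a.X)\{a} ⊢ ··b··> n1, ··b··> n2
  n1 = (a.(rec X. b.(0 + X + a.0) + (b.a.X)\{a}))\{a} ⊢ ∅
  n2 = 0 + (rec X. b.(0 + X + a.0) + (b.a.X)\{a}) + a.0 ⊢ ··a··> n3, ··b··> n1, ··b··> n2
  n3 = 0 ⊢ ∅
Partition-refinement fixed point:
  B0 = {m0, n0}
  B1 = {m2, n2}
  B2 = {m1, m3, n1, n3}
m0 ∈ B0, n0 ∈ B0 → same block
Bisimilar ⇒ trace-equivalent.

traces(P) = traces(Q)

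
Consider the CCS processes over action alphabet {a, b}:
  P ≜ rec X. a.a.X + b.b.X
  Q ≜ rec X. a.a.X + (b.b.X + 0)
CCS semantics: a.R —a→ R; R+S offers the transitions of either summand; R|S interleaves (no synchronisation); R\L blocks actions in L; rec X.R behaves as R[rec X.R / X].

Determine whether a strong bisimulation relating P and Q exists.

P ~ Q

P's transition system — 3 states:
  p0 = rec X. a.a.X + b.b.X has moves --a--▸ p1, --b--▸ p2
  p1 = a.(rec X. a.a.X + b.b.X) has moves --a--▸ p0
  p2 = b.(rec X. a.a.X + b.b.X) has moves --b--▸ p0
Q's transition system — 3 states:
  q0 = rec X. a.a.X + (b.b.X + 0) has moves --a--▸ q1, --b--▸ q2
  q1 = a.(rec X. a.a.X + (b.b.X + 0)) has moves --a--▸ q0
  q2 = b.(rec X. a.a.X + (b.b.X + 0)) has moves --b--▸ q0
Bisimilarity quotient blocks:
  B0 = {p0, q0}
  B1 = {p1, q1}
  B2 = {p2, q2}
p0 ∈ B0, q0 ∈ B0 → same block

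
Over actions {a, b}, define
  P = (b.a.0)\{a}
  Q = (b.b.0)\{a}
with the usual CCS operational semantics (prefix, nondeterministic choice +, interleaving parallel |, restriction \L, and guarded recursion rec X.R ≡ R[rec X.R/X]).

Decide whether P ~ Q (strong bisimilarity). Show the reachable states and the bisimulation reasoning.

NO

Reachable graph of P (2 states):
  u0 = (b.a.0)\{a} → —b→ u1
  u1 = (a.0)\{a} → deadlocked
Reachable graph of Q (3 states):
  v0 = (b.b.0)\{a} → —b→ v1
  v1 = (b.0)\{a} → —b→ v2
  v2 = 0\{a} → deadlocked
Partition-refinement fixed point:
  B0 = {u0, v1}
  B1 = {u1, v2}
  B2 = {v0}
u0 ∈ B0, v0 ∈ B2 → different blocks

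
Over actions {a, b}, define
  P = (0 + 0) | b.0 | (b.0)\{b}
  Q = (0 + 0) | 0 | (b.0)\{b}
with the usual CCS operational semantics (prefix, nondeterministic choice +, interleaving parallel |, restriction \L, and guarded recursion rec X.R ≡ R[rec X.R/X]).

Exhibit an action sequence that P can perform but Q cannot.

P's transition system — 2 states:
  m0 = (0 + 0) | b.0 | (b.0)\{b} | =b=> m1
  m1 = (0 + 0) | 0 | (b.0)\{b} | (no moves)
Q's transition system — 1 states:
  n0 = (0 + 0) | 0 | (b.0)\{b} | (no moves)
Run σ = ⟨b⟩ on P: start {m0}
  [1] b ⇒ {m1}
  ✓ P
Run σ = ⟨b⟩ on Q: start {n0}
  [1] b ⇒ ∅ (Q stuck)

b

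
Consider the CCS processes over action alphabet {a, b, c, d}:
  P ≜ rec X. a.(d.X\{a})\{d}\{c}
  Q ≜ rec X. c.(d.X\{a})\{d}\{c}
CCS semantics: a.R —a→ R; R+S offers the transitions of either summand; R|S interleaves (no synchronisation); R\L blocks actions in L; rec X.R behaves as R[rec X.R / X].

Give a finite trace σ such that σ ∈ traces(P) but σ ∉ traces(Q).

P's transition system — 2 states:
  p0 = rec X. a.(d.X\{a})\{d}\{c} | -a-> p1
  p1 = (d.(rec X. a.(d.X\{a})\{d}\{c})\{a})\{d}\{c} | ∅
Q's transition system — 2 states:
  q0 = rec X. c.(d.X\{a})\{d}\{c} | -c-> q1
  q1 = (d.(rec X. c.(d.X\{a})\{d}\{c})\{a})\{d}\{c} | ∅
Trace ⟨a⟩ through P, begin at {p0}:
  step 1 (a): {p1}
  ✓ P
Trace ⟨a⟩ through Q, begin at {q0}:
  step 1 (a): ∅  — Q cannot continue

a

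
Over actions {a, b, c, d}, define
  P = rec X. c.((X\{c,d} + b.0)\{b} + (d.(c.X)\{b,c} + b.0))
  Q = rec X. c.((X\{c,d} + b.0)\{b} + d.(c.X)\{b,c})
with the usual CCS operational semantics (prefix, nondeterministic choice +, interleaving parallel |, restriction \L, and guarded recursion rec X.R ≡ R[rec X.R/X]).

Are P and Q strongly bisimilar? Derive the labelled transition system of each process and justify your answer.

P ≁ Q

LTS(P): 4 reachable states
  m0 = rec X. c.((X\{c,d} + b.0)\{b} + (d.(c.X)\{b,c} + b.0)) → -c-> m1
  m1 = ((rec X. c.((X\{c,d} + b.0)\{b} + (d.(c.X)\{b,c} + b.0)))\{c,d} + b.0)\{b} + (d.(c.(rec X. c.((X\{c,d} + b.0)\{b} + (d.(c.X)\{b,c} + b.0))))\{b,c} + b.0) → -b-> m2, -d-> m3
  m2 = 0 → stopped
  m3 = (c.(rec X. c.((X\{c,d} + b.0)\{b} + (d.(c.X)\{b,c} + b.0))))\{b,c} → stopped
LTS(Q): 3 reachable states
  n0 = rec X. c.((X\{c,d} + b.0)\{b} + d.(c.X)\{b,c}) → -c-> n1
  n1 = ((rec X. c.((X\{c,d} + b.0)\{b} + d.(c.X)\{b,c}))\{c,d} + b.0)\{b} + d.(c.(rec X. c.((X\{c,d} + b.0)\{b} + d.(c.X)\{b,c})))\{b,c} → -d-> n2
  n2 = (c.(rec X. c.((X\{c,d} + b.0)\{b} + d.(c.X)\{b,c})))\{b,c} → stopped
Partition-refinement fixed point:
  B0 = {m0}
  B1 = {m1}
  B2 = {m2, m3, n2}
  B3 = {n0}
  B4 = {n1}
m0 ∈ B0, n0 ∈ B3 → different blocks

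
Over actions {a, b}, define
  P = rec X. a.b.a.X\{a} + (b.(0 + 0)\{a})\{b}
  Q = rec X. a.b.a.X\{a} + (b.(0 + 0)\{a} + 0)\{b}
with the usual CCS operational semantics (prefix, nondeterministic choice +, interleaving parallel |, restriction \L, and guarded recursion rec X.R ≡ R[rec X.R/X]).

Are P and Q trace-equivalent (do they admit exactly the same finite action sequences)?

P's transition system — 4 states:
  p0 = rec X. a.b.a.X\{a} + (b.(0 + 0)\{a})\{b} ⊢ —a→ p1
  p1 = b.a.(rec X. a.b.a.X\{a} + (b.(0 + 0)\{a})\{b})\{a} ⊢ —b→ p2
  p2 = a.(rec X. a.b.a.X\{a} + (b.(0 + 0)\{a})\{b})\{a} ⊢ —a→ p3
  p3 = (rec X. a.b.a.X\{a} + (b.(0 + 0)\{a})\{b})\{a} ⊢ stopped
Q's transition system — 4 states:
  q0 = rec X. a.b.a.X\{a} + (b.(0 + 0)\{a} + 0)\{b} ⊢ —a→ q1
  q1 = b.a.(rec X. a.b.a.X\{a} + (b.(0 + 0)\{a} + 0)\{b})\{a} ⊢ —b→ q2
  q2 = a.(rec X. a.b.a.X\{a} + (b.(0 + 0)\{a} + 0)\{b})\{a} ⊢ —a→ q3
  q3 = (rec X. a.b.a.X\{a} + (b.(0 + 0)\{a} + 0)\{b})\{a} ⊢ stopped
Partition-refinement fixed point:
  B0 = {p0, q0}
  B1 = {p1, q1}
  B2 = {p2, q2}
  B3 = {p3, q3}
p0 ∈ B0, q0 ∈ B0 → same block
Bisimilar ⇒ trace-equivalent.

YES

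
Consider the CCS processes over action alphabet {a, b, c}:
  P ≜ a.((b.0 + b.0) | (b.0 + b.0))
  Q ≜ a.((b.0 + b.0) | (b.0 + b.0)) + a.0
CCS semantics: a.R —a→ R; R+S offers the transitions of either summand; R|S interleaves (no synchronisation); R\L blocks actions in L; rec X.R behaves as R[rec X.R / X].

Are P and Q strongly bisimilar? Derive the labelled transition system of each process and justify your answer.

LTS(P): 5 reachable states
  s0 = a.((b.0 + b.0) | (b.0 + b.0)) ⊢ ··a··> s1
  s1 = (b.0 + b.0) | (b.0 + b.0) ⊢ ··b··> s2, ··b··> s3
  s2 = (b.0 + b.0) | 0 ⊢ ··b··> s4
  s3 = 0 | (b.0 + b.0) ⊢ ··b··> s4
  s4 = 0 | 0 ⊢ ·
LTS(Q): 6 reachable states
  t0 = a.((b.0 + b.0) | (b.0 + b.0)) + a.0 ⊢ ··a··> t1, ··a··> t2
  t1 = (b.0 + b.0) | (b.0 + b.0) ⊢ ··b··> t3, ··b··> t4
  t2 = 0 ⊢ ·
  t3 = (b.0 + b.0) | 0 ⊢ ··b··> t5
  t4 = 0 | (b.0 + b.0) ⊢ ··b··> t5
  t5 = 0 | 0 ⊢ ·
Partition-refinement fixed point:
  B0 = {s0}
  B1 = {s1, t1}
  B2 = {s2, s3, t3, t4}
  B3 = {s4, t2, t5}
  B4 = {t0}
s0 ∈ B0, t0 ∈ B4 → different blocks

P ≁ Q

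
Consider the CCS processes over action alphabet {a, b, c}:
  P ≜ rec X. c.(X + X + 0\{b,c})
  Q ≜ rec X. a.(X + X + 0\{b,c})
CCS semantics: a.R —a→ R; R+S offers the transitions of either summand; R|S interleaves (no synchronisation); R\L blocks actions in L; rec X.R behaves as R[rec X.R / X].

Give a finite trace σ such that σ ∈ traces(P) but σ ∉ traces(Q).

c

Reachable graph of P (2 states):
  s0 = rec X. c.(X + X + 0\{b,c}) :: --c--▸ s1
  s1 = (rec X. c.(X + X + 0\{b,c})) + (rec X. c.(X + X + 0\{b,c})) + 0\{b,c} :: --c--▸ s1
Reachable graph of Q (2 states):
  t0 = rec X. a.(X + X + 0\{b,c}) :: --a--▸ t1
  t1 = (rec X. a.(X + X + 0\{b,c})) + (rec X. a.(X + X + 0\{b,c})) + 0\{b,c} :: --a--▸ t1
Trace ⟨c⟩ through P, begin at {s0}:
  step 1 (c): {s1}
  P completes σ.
Trace ⟨c⟩ through Q, begin at {t0}:
  step 1 (c): ∅  — Q cannot continue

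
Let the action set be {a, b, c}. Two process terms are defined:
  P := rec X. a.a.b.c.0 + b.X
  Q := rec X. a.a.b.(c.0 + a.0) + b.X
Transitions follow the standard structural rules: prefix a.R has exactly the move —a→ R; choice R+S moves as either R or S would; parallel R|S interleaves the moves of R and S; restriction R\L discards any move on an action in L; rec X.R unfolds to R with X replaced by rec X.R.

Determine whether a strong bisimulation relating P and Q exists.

P's transition system — 5 states:
  u0 = rec X. a.a.b.c.0 + b.X | --a--▸ u1, --b--▸ u0
  u1 = a.b.c.0 | --a--▸ u2
  u2 = b.c.0 | --b--▸ u3
  u3 = c.0 | --c--▸ u4
  u4 = 0 | stopped
Q's transition system — 5 states:
  v0 = rec X. a.a.b.(c.0 + a.0) + b.X | --a--▸ v1, --b--▸ v0
  v1 = a.b.(c.0 + a.0) | --a--▸ v2
  v2 = b.(c.0 + a.0) | --b--▸ v3
  v3 = c.0 + a.0 | --a--▸ v4, --c--▸ v4
  v4 = 0 | stopped
Bisimilarity quotient blocks:
  B0 = {u0}
  B1 = {u1}
  B2 = {u2}
  B3 = {u3}
  B4 = {u4, v4}
  B5 = {v0}
  B6 = {v1}
  B7 = {v2}
  B8 = {v3}
u0 ∈ B0, v0 ∈ B5 → different blocks

not bisimilar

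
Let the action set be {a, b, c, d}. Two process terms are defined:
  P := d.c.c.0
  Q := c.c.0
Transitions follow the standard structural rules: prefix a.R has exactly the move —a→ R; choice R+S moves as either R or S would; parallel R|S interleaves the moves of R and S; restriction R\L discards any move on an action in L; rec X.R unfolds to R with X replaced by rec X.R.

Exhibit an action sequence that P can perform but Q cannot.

Reachable graph of P (4 states):
  s0 = d.c.c.0 → --d--▸ s1
  s1 = c.c.0 → --c--▸ s2
  s2 = c.0 → --c--▸ s3
  s3 = 0 → stopped
Reachable graph of Q (3 states):
  t0 = c.c.0 → --c--▸ t1
  t1 = c.0 → --c--▸ t2
  t2 = 0 → stopped
Trace ⟨d⟩ through P, begin at {s0}:
  after d @ step 1: {s1}
  P completes σ.
Trace ⟨d⟩ through Q, begin at {t0}:
  after d @ step 1: no successor for Q

d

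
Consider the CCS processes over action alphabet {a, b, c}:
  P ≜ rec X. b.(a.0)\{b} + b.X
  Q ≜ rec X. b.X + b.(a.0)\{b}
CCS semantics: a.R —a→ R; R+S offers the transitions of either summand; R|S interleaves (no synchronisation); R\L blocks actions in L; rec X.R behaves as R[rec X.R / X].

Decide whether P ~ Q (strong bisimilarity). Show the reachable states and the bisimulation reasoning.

LTS(P): 3 reachable states
  p0 = rec X. b.(a.0)\{b} + b.X has moves =b=> p0, =b=> p1
  p1 = (a.0)\{b} has moves =a=> p2
  p2 = 0\{b} has moves (no moves)
LTS(Q): 3 reachable states
  q0 = rec X. b.X + b.(a.0)\{b} has moves =b=> q0, =b=> q1
  q1 = (a.0)\{b} has moves =a=> q2
  q2 = 0\{b} has moves (no moves)
Bisimilarity quotient blocks:
  B0 = {p0, q0}
  B1 = {p1, q1}
  B2 = {p2, q2}
p0 ∈ B0, q0 ∈ B0 → same block

YES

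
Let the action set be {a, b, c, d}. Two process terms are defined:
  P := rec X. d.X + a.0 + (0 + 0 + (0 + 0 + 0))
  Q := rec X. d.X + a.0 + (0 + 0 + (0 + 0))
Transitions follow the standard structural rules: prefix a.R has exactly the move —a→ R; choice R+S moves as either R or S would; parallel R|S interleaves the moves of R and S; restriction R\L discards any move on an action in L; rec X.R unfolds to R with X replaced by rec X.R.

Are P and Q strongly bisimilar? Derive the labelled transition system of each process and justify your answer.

P's transition system — 2 states:
  p0 = rec X. d.X + a.0 + (0 + 0 + (0 + 0 + 0)) | ··a··> p1, ··d··> p0
  p1 = 0 | stopped
Q's transition system — 2 states:
  q0 = rec X. d.X + a.0 + (0 + 0 + (0 + 0)) | ··a··> q1, ··d··> q0
  q1 = 0 | stopped
Partition-refinement fixed point:
  B0 = {p0, q0}
  B1 = {p1, q1}
p0 ∈ B0, q0 ∈ B0 → same block

P ~ Q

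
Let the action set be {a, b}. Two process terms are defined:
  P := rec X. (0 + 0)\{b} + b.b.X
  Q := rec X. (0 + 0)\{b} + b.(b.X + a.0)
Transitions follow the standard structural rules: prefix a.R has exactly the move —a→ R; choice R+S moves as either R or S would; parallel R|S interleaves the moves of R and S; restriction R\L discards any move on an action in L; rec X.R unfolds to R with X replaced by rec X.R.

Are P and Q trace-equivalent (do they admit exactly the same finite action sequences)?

Reachable graph of P (2 states):
  u0 = rec X. (0 + 0)\{b} + b.b.X ⊢ =b=> u1
  u1 = b.(rec X. (0 + 0)\{b} + b.b.X) ⊢ =b=> u0
Reachable graph of Q (3 states):
  v0 = rec X. (0 + 0)\{b} + b.(b.X + a.0) ⊢ =b=> v1
  v1 = b.(rec X. (0 + 0)\{b} + b.(b.X + a.0)) + a.0 ⊢ =a=> v2, =b=> v0
  v2 = 0 ⊢ ∅
Run σ = ⟨ba⟩ on Q: start {v0}
  step 1 (b): {v1}
  step 2 (a): {v2}
  Q completes σ.
Run σ = ⟨ba⟩ on P: start {u0}
  step 1 (b): {u1}
  step 2 (a): ∅ (P stuck)

traces(P) ≠ traces(Q) — witness ⟨ba⟩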